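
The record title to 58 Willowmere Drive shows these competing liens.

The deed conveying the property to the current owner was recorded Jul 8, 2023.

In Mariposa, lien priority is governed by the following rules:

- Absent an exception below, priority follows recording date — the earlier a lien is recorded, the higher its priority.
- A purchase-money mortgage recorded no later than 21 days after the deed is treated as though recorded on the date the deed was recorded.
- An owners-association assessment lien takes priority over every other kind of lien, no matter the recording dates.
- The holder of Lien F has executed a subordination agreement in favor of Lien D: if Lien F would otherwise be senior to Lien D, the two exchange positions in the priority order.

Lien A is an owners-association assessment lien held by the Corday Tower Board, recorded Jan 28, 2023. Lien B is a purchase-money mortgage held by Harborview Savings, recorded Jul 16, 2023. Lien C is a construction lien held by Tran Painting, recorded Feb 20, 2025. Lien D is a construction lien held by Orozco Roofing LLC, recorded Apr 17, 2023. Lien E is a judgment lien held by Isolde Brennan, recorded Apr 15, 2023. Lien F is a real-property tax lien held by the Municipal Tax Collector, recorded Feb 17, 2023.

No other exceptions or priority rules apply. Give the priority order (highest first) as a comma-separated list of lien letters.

A, D, E, F, B, C

Effective dates: B relates back to the deed date Jul 8, 2023.
A is an owners-association assessment lien and takes priority over every other lien.
The other liens, earliest effective date first: F (Feb 17, 2023), E (Apr 15, 2023), D (Apr 17, 2023), B (Jul 8, 2023), C (Feb 20, 2025).
F would otherwise be senior to D, so under the subordination agreement F and D exchange positions.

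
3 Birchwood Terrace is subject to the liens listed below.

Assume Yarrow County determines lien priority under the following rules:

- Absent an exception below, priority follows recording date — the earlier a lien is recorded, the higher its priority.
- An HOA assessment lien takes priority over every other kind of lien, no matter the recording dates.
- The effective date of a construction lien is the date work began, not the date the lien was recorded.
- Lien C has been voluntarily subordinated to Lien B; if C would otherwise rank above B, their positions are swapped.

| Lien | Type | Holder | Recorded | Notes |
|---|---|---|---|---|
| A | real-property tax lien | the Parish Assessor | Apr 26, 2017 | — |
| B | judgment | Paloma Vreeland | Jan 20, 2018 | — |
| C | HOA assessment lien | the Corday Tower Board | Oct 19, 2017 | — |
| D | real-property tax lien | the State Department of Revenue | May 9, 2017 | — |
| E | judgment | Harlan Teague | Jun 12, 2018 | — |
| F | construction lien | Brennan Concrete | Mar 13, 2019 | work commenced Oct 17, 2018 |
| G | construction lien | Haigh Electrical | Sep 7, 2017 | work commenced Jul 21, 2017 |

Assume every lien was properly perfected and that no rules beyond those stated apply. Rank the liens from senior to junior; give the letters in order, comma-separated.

Effective dates after the stated exceptions: F is treated as recorded Oct 17, 2018, the work-commencement date; G relates back to Jul 21, 2017 (work commenced).
C, as an HOA assessment lien, has superpriority and ranks first.
Ordering the rest by effective date: A (Apr 26, 2017), D (May 9, 2017), G (Jul 21, 2017), B (Jan 20, 2018), E (Jun 12, 2018), F (Oct 17, 2018).
Because C would otherwise rank above B, the subordination swaps them.

B, A, D, G, C, E, F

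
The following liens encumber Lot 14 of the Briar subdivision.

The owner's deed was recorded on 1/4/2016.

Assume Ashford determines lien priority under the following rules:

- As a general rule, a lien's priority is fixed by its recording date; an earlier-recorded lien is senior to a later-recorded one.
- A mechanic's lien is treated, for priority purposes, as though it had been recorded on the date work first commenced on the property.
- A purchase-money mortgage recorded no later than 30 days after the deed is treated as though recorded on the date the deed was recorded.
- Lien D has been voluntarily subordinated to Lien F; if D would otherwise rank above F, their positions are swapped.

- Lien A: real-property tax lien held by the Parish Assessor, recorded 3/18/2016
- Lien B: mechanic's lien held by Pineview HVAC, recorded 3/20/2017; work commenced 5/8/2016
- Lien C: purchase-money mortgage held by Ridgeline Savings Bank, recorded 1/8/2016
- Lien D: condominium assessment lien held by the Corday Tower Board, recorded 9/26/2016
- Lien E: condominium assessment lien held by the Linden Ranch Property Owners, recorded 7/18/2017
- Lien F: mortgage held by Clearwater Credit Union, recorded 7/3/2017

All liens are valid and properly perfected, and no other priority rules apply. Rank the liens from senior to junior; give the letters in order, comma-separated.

First, effective dates: B relates back to 5/8/2016 (work commenced); C was recorded within the 30-day window, so its effective date is the deed date 1/4/2016.
By effective date: C (1/4/2016), A (3/18/2016), B (5/8/2016), D (9/26/2016), F (7/3/2017), E (7/18/2017).
The subordination applies — D was senior to F — so D and F swap.

C, A, B, F, D, E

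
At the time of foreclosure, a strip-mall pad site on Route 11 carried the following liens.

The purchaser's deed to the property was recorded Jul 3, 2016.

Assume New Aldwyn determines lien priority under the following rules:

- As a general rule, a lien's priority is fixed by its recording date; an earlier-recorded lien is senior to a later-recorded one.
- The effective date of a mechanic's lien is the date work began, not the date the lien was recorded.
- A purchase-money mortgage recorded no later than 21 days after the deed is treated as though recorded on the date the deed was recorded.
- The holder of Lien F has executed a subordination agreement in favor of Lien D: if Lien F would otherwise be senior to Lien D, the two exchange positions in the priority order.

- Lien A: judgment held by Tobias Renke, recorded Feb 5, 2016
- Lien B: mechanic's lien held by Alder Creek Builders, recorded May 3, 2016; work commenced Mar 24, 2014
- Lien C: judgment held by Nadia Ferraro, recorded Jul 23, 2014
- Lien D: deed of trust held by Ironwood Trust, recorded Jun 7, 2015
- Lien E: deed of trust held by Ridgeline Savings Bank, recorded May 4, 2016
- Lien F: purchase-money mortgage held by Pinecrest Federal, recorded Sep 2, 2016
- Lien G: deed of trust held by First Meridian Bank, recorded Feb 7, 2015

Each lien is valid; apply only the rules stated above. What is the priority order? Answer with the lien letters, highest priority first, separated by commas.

Adjusting effective dates: B's effective date is Mar 24, 2014, when work began; F was recorded 61 days after the deed, outside the 21-day window, so it keeps its recording date.
Ordering by effective date: B (Mar 24, 2014), C (Jul 23, 2014), G (Feb 7, 2015), D (Jun 7, 2015), A (Feb 5, 2016), E (May 4, 2016), F (Sep 2, 2016).
F is already junior to D, so the subordination agreement changes nothing.

B, C, G, D, A, E, F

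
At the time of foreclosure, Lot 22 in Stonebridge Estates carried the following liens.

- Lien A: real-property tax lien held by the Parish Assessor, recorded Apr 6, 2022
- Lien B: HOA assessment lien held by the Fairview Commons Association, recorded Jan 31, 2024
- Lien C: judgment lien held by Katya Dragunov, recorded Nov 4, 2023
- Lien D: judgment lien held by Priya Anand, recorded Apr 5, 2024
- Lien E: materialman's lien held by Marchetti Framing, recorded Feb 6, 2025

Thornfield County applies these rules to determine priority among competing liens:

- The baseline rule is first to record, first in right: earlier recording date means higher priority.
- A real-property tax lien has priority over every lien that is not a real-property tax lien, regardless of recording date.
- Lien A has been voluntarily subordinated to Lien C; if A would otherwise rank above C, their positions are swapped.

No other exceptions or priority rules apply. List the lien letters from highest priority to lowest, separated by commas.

A is a real-property tax lien, so it outranks all other liens regardless of date.
Ordering the rest by effective date: C (Nov 4, 2023), B (Jan 31, 2024), D (Apr 5, 2024), E (Feb 6, 2025).
A would otherwise be senior to C, so under the subordination agreement A and C exchange positions.

C, A, B, D, E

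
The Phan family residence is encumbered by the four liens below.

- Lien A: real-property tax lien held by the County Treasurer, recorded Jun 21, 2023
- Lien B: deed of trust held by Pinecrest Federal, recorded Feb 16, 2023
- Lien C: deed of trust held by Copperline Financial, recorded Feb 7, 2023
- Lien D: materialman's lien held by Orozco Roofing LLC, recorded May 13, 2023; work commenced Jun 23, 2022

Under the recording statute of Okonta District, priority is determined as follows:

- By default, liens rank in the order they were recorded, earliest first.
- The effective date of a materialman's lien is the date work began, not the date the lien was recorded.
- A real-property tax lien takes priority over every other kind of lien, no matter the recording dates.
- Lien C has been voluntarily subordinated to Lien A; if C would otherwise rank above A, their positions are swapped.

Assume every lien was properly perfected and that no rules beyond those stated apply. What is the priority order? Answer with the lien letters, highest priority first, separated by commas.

First, effective dates: D is treated as recorded Jun 23, 2022, the work-commencement date.
As a real-property tax lien, A is senior to every other lien.
Ordering the rest by effective date: D (Jun 23, 2022), C (Feb 7, 2023), B (Feb 16, 2023).
Since C is not senior to A, the subordination leaves the order unchanged.

A, D, C, B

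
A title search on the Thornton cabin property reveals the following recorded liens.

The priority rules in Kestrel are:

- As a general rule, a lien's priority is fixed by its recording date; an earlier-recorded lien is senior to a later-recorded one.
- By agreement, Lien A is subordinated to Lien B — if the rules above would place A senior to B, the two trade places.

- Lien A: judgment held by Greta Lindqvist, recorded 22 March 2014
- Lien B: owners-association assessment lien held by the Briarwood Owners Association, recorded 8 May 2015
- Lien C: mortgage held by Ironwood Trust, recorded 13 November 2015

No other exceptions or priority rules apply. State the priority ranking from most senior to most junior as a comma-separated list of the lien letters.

B, A, C

Sorted by effective date: A (22 March 2014), B (8 May 2015), C (13 November 2015).
Because A would otherwise rank above B, the subordination swaps them.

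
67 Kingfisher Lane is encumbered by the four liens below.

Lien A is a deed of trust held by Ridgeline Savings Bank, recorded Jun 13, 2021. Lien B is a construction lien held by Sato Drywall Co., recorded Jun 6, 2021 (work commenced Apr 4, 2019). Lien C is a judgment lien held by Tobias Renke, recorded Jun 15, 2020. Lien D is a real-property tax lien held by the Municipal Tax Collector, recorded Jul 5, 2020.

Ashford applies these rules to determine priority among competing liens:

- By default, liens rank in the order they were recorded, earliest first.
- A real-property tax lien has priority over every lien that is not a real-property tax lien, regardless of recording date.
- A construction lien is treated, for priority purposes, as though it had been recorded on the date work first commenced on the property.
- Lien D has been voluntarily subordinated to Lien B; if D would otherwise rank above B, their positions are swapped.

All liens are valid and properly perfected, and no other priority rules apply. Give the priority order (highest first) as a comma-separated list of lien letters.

B, D, C, A

First, effective dates: B's effective date is Apr 4, 2019, when work began.
As a real-property tax lien, D is senior to every other lien.
The other liens, earliest effective date first: B (Apr 4, 2019), C (Jun 15, 2020), A (Jun 13, 2021).
Because D would otherwise rank above B, the subordination swaps them.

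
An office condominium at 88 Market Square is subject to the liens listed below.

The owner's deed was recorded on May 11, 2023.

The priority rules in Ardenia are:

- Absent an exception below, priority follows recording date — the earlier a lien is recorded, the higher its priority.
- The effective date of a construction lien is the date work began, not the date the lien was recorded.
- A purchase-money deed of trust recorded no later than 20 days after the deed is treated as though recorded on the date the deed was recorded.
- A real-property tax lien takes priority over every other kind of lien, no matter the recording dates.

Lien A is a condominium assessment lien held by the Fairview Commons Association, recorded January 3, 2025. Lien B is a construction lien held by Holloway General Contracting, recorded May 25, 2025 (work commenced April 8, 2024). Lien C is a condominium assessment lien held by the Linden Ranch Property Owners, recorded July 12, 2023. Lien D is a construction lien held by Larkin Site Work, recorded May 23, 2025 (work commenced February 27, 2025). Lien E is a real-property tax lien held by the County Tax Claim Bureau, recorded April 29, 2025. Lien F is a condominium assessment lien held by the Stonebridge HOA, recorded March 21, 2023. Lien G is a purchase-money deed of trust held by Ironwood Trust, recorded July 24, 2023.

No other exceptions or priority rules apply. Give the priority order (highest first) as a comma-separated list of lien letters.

E, F, C, G, B, A, D

First, effective dates: B's effective date is April 8, 2024, when work began; D is treated as recorded February 27, 2025, the work-commencement date; G was recorded 74 days after the deed — beyond 20 days — so no relation-back applies.
E is a real-property tax lien and takes priority over every other lien.
Remaining liens by effective date: F (March 21, 2023), C (July 12, 2023), G (July 24, 2023), B (April 8, 2024), A (January 3, 2025), D (February 27, 2025).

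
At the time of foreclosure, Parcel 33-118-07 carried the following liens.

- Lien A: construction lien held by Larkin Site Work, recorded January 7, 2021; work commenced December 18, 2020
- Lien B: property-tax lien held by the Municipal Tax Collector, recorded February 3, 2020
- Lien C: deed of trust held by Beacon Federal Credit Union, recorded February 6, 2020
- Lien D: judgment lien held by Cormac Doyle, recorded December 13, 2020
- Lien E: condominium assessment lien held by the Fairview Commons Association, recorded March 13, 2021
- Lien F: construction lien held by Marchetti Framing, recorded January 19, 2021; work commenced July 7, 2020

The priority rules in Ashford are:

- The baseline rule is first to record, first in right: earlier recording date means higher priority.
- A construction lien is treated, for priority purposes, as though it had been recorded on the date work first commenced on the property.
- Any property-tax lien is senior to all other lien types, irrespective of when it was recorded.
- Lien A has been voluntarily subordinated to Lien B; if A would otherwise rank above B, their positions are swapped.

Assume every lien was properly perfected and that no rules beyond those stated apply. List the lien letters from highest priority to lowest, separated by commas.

B, C, F, D, A, E

Adjusting effective dates: A's effective date is December 18, 2020, when work began; F's effective date is July 7, 2020, when work began.
As a property-tax lien, B is senior to every other lien.
Remaining liens by effective date: C (February 6, 2020), F (July 7, 2020), D (December 13, 2020), A (December 18, 2020), E (March 13, 2021).
A already ranks below B; the subordination has no effect.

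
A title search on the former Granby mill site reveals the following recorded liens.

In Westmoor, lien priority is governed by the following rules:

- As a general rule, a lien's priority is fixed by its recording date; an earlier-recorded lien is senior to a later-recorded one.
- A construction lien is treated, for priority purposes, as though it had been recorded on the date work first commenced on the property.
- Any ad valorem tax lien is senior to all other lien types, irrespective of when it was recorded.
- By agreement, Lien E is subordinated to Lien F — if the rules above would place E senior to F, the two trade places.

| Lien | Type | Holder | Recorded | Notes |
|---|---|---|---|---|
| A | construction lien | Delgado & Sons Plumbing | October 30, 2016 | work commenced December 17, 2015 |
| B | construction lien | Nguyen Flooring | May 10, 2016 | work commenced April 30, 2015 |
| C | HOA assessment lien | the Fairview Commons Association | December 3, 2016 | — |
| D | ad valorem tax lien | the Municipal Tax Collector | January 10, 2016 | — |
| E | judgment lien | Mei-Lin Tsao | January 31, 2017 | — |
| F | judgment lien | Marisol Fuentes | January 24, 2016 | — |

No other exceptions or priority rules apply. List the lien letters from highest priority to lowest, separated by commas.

Effective dates: A's effective date is December 17, 2015, when work began; B is treated as recorded April 30, 2015, the work-commencement date.
D is an ad valorem tax lien and takes priority over every other lien.
The other liens, earliest effective date first: B (April 30, 2015), A (December 17, 2015), F (January 24, 2016), C (December 3, 2016), E (January 31, 2017).
E is already junior to F, so the subordination agreement changes nothing.

D, B, A, F, C, E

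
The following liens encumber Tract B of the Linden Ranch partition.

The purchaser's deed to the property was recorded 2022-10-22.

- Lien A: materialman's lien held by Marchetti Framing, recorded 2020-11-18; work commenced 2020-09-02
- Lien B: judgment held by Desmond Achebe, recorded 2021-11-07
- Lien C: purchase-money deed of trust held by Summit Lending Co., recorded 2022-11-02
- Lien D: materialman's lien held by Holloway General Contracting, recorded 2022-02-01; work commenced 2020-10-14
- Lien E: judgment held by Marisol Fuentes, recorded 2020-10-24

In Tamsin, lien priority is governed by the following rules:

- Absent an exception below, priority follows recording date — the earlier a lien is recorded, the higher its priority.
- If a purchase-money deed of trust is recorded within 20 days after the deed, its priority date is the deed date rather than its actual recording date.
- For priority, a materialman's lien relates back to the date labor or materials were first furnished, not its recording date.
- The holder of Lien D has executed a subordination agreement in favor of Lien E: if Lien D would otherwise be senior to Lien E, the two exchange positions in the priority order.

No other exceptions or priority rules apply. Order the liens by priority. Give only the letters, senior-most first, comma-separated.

Effective dates after the stated exceptions: A is treated as recorded 2020-09-02, the work-commencement date; C relates back to the deed date 2022-10-22; D relates back to 2020-10-14 (work commenced).
By effective date, earliest first: A (2020-09-02), D (2020-10-14), E (2020-10-24), B (2021-11-07), C (2022-10-22).
D is senior to E before the subordination, so the two trade places.

A, E, D, B, C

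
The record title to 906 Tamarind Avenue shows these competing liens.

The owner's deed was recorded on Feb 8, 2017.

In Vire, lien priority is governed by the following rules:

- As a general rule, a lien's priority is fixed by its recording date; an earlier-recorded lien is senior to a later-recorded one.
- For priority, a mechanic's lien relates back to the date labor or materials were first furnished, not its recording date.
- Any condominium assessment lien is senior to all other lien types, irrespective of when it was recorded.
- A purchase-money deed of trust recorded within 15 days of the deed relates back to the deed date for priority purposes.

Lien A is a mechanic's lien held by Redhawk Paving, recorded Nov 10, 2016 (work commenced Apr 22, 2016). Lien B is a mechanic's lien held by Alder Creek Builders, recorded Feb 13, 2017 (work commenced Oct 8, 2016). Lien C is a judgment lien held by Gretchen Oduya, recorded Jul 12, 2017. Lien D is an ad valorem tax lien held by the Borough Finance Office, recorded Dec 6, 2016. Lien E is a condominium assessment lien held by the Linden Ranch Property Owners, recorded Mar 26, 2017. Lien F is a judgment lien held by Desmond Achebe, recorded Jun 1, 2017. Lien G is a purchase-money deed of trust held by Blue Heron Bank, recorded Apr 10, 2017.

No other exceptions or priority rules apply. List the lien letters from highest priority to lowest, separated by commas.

E, A, B, D, G, F, C

Effective dates after the stated exceptions: A is treated as recorded Apr 22, 2016, the work-commencement date; B's effective date is Oct 8, 2016, when work began; G was recorded 61 days after the deed — beyond 15 days — so no relation-back applies.
As a condominium assessment lien, E is senior to every other lien.
Among the remaining liens, by effective date: A (Apr 22, 2016), B (Oct 8, 2016), D (Dec 6, 2016), G (Apr 10, 2017), F (Jun 1, 2017), C (Jul 12, 2017).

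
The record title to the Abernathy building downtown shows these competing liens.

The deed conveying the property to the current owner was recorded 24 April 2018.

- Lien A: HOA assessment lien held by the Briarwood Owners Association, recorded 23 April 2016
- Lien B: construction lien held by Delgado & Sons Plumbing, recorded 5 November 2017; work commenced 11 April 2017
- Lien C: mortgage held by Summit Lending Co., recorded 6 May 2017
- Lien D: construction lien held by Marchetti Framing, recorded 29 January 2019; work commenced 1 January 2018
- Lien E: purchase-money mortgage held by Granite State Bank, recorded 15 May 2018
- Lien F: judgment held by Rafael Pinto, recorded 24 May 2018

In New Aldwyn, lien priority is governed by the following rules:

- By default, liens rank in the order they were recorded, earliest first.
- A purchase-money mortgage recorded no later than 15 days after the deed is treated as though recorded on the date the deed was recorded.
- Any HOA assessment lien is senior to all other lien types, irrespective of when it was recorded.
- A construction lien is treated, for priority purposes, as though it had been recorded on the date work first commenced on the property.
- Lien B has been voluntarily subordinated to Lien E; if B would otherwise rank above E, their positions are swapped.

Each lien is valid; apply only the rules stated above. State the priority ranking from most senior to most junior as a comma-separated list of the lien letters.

Effective dates after the stated exceptions: B relates back to 11 April 2017 (work commenced); D is treated as recorded 1 January 2018, the work-commencement date; E was recorded 21 days after the deed, outside the 15-day window, so it keeps its recording date.
A is an HOA assessment lien, so it outranks all other liens regardless of date.
Among the remaining liens, by effective date: B (11 April 2017), C (6 May 2017), D (1 January 2018), E (15 May 2018), F (24 May 2018).
B is senior to E before the subordination, so the two trade places.

A, E, C, D, B, F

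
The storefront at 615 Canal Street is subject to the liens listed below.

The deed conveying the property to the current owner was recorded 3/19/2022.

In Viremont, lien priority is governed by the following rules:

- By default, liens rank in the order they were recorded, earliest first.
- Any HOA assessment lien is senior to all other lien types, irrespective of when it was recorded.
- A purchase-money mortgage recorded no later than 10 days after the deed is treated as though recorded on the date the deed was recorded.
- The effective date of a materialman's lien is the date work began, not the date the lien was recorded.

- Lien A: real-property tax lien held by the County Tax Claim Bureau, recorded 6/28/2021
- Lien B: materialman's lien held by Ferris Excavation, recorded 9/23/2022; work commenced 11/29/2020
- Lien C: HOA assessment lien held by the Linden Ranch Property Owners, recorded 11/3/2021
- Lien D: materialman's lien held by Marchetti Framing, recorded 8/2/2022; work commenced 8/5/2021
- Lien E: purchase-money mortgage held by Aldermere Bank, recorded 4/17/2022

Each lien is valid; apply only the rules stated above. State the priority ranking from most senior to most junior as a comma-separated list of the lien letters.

C, B, A, D, E

Adjusting effective dates: B's effective date is 11/29/2020, when work began; D relates back to 8/5/2021 (work commenced); E missed the 10-day window (29 days after the deed), so its recording date stands.
C is an HOA assessment lien and takes priority over every other lien.
The other liens, earliest effective date first: B (11/29/2020), A (6/28/2021), D (8/5/2021), E (4/17/2022).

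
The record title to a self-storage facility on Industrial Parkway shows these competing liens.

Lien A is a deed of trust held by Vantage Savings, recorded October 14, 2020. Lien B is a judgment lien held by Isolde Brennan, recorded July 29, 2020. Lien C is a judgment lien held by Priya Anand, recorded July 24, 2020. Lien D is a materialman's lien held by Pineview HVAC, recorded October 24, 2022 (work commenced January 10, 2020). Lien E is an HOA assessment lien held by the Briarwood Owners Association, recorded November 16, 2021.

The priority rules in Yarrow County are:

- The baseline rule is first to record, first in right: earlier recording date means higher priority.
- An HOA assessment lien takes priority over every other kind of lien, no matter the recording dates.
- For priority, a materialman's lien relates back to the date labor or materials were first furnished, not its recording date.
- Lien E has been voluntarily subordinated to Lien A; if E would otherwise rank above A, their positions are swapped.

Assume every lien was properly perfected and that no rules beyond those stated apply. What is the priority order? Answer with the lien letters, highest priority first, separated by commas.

A, D, C, B, E

First, effective dates: D's effective date is January 10, 2020, when work began.
E is an HOA assessment lien, so it outranks all other liens regardless of date.
Ordering the rest by effective date: D (January 10, 2020), C (July 24, 2020), B (July 29, 2020), A (October 14, 2020).
E is senior to A before the subordination, so the two trade places.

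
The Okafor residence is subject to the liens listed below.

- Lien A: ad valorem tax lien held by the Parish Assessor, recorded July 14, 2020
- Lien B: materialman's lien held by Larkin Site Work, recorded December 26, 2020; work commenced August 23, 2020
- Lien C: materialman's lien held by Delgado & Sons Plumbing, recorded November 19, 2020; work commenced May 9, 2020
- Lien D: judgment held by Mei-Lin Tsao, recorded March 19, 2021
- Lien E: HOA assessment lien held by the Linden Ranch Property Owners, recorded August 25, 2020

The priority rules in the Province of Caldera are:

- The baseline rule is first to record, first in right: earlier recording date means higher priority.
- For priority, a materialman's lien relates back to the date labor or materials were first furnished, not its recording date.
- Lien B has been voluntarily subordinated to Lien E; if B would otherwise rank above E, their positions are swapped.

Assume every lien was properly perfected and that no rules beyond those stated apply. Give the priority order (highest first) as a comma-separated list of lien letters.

Effective dates: B is treated as recorded August 23, 2020, the work-commencement date; C relates back to May 9, 2020 (work commenced).
Sorted by effective date: C (May 9, 2020), A (July 14, 2020), B (August 23, 2020), E (August 25, 2020), D (March 19, 2021).
B is senior to E before the subordination, so the two trade places.

C, A, E, B, D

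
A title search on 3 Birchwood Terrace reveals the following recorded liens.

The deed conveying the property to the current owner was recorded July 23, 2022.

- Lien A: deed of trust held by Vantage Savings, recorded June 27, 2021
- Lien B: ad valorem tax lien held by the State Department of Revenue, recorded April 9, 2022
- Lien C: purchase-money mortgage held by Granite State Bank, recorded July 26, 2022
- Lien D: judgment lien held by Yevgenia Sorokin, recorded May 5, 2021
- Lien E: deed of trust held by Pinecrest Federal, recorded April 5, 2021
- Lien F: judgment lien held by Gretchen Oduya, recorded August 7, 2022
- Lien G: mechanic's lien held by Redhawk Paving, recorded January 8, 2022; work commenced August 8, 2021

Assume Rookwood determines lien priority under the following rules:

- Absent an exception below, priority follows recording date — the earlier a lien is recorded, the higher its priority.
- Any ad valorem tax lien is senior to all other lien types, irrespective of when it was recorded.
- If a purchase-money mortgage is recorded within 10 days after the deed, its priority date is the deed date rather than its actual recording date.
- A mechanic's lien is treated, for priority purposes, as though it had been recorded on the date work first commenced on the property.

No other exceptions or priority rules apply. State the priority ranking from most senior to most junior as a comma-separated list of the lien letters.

B, E, D, A, G, C, F

Effective dates after the stated exceptions: C was recorded within the 10-day window, so its effective date is the deed date July 23, 2022; G's effective date is August 8, 2021, when work began.
B, as an ad valorem tax lien, has superpriority and ranks first.
Among the remaining liens, by effective date: E (April 5, 2021), D (May 5, 2021), A (June 27, 2021), G (August 8, 2021), C (July 23, 2022), F (August 7, 2022).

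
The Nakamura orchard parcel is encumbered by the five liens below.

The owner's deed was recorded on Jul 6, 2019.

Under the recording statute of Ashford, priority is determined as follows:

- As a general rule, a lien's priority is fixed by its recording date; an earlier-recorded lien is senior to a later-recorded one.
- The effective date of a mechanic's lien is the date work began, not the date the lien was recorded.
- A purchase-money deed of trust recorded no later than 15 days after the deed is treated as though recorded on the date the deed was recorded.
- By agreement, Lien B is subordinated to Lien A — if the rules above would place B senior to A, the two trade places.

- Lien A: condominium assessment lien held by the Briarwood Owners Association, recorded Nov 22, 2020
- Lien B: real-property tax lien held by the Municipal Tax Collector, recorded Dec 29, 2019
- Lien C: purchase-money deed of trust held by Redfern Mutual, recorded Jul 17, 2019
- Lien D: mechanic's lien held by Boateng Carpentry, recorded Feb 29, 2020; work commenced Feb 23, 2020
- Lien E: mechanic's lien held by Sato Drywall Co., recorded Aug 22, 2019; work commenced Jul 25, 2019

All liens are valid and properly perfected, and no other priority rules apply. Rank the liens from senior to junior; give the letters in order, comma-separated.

C, E, A, D, B

Effective dates: C's effective date is the deed date, Jul 6, 2019; D relates back to Feb 23, 2020 (work commenced); E is treated as recorded Jul 25, 2019, the work-commencement date.
By effective date, earliest first: C (Jul 6, 2019), E (Jul 25, 2019), B (Dec 29, 2019), D (Feb 23, 2020), A (Nov 22, 2020).
B would otherwise be senior to A, so under the subordination agreement B and A exchange positions.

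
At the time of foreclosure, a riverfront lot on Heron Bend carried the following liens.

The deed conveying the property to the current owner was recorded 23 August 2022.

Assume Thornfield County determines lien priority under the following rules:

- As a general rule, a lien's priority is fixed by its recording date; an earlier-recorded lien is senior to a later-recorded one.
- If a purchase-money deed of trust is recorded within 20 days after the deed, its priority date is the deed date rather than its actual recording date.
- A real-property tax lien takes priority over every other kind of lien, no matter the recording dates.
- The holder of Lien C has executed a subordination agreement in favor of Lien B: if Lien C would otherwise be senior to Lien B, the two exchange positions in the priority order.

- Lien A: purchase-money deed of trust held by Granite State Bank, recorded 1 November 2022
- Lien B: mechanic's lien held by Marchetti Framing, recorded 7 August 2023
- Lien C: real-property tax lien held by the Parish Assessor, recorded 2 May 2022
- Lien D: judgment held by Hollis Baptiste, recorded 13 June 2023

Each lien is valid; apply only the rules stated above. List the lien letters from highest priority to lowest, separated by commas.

B, A, D, C

Adjusting effective dates: A was recorded 70 days after the deed, outside the 20-day window, so it keeps its recording date.
C, as a real-property tax lien, has superpriority and ranks first.
Ordering the rest by effective date: A (1 November 2022), D (13 June 2023), B (7 August 2023).
Because C would otherwise rank above B, the subordination swaps them.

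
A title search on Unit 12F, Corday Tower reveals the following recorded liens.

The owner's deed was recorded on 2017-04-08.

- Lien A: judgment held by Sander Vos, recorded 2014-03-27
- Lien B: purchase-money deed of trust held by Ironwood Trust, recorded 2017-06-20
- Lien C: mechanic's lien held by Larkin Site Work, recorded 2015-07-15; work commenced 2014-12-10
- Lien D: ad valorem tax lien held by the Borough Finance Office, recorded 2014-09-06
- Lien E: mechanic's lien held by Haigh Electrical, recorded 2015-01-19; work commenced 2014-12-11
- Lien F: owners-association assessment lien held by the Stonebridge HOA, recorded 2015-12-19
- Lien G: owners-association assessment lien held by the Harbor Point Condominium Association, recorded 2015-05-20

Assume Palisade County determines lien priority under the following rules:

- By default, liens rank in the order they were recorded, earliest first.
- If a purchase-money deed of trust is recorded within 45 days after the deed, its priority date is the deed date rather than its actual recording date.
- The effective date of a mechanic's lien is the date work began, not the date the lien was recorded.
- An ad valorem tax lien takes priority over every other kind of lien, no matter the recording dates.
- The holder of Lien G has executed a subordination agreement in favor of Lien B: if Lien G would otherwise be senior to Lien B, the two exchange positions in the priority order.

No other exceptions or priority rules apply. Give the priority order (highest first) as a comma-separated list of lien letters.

D, A, C, E, B, F, G

Effective dates: B missed the 45-day window (73 days after the deed), so its recording date stands; C's effective date is 2014-12-10, when work began; E's effective date is 2014-12-11, when work began.
D is an ad valorem tax lien and takes priority over every other lien.
The other liens, earliest effective date first: A (2014-03-27), C (2014-12-10), E (2014-12-11), G (2015-05-20), F (2015-12-19), B (2017-06-20).
G would otherwise be senior to B, so under the subordination agreement G and B exchange positions.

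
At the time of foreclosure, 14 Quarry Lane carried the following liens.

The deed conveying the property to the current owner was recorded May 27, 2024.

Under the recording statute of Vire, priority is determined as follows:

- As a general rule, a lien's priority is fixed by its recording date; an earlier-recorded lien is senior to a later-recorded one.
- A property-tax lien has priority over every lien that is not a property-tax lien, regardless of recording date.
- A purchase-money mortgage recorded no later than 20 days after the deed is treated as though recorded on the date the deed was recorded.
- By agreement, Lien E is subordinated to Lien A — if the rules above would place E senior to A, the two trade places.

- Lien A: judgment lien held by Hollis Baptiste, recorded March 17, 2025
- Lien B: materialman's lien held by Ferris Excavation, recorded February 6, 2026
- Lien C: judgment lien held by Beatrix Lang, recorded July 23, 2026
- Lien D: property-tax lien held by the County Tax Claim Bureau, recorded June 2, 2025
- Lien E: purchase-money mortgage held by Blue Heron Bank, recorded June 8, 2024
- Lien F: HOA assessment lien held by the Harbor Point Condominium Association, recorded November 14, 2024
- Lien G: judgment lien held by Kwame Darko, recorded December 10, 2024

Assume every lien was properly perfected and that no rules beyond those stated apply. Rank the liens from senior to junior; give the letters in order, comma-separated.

D, A, F, G, E, B, C

Effective dates after the stated exceptions: E relates back to the deed date May 27, 2024.
D is a property-tax lien, so it outranks all other liens regardless of date.
Remaining liens by effective date: E (May 27, 2024), F (November 14, 2024), G (December 10, 2024), A (March 17, 2025), B (February 6, 2026), C (July 23, 2026).
The subordination applies — E was senior to A — so E and A swap.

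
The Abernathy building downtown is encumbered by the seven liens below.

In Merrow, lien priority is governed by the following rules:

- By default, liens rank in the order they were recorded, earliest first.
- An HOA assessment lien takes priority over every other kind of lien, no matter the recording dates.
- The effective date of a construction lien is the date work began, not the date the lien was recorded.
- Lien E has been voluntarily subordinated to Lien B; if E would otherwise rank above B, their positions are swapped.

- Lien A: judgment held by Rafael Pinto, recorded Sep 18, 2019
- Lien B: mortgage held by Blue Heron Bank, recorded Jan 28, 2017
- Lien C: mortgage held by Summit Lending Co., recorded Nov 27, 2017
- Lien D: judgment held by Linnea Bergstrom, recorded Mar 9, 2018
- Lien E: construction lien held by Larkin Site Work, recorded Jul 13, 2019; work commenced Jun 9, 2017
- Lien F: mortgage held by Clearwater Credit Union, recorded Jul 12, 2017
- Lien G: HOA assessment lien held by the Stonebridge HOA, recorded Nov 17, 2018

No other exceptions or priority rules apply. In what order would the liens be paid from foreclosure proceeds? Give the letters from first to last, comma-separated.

G, B, E, F, C, D, A

Adjusting effective dates: E relates back to Jun 9, 2017 (work commenced).
As an HOA assessment lien, G is senior to every other lien.
Among the remaining liens, by effective date: B (Jan 28, 2017), E (Jun 9, 2017), F (Jul 12, 2017), C (Nov 27, 2017), D (Mar 9, 2018), A (Sep 18, 2019).
E is already junior to B, so the subordination agreement changes nothing.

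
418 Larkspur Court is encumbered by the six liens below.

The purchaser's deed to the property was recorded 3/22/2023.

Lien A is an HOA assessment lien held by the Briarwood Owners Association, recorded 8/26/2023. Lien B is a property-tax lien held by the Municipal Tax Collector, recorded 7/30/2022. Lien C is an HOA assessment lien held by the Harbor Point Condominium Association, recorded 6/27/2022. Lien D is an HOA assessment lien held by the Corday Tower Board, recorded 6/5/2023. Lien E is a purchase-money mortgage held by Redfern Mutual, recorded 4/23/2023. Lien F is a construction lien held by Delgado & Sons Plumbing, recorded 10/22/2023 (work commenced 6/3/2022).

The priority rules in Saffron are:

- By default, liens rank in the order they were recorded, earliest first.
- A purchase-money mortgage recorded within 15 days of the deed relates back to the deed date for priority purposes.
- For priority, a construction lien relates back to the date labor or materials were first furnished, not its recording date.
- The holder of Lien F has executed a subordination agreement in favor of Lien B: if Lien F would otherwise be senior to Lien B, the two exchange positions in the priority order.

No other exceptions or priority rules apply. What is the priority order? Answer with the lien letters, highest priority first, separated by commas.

B, C, F, E, D, A

First, effective dates: E was recorded 32 days after the deed, outside the 15-day window, so it keeps its recording date; F relates back to 6/3/2022 (work commenced).
By effective date: F (6/3/2022), C (6/27/2022), B (7/30/2022), E (4/23/2023), D (6/5/2023), A (8/26/2023).
F is senior to B before the subordination, so the two trade places.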